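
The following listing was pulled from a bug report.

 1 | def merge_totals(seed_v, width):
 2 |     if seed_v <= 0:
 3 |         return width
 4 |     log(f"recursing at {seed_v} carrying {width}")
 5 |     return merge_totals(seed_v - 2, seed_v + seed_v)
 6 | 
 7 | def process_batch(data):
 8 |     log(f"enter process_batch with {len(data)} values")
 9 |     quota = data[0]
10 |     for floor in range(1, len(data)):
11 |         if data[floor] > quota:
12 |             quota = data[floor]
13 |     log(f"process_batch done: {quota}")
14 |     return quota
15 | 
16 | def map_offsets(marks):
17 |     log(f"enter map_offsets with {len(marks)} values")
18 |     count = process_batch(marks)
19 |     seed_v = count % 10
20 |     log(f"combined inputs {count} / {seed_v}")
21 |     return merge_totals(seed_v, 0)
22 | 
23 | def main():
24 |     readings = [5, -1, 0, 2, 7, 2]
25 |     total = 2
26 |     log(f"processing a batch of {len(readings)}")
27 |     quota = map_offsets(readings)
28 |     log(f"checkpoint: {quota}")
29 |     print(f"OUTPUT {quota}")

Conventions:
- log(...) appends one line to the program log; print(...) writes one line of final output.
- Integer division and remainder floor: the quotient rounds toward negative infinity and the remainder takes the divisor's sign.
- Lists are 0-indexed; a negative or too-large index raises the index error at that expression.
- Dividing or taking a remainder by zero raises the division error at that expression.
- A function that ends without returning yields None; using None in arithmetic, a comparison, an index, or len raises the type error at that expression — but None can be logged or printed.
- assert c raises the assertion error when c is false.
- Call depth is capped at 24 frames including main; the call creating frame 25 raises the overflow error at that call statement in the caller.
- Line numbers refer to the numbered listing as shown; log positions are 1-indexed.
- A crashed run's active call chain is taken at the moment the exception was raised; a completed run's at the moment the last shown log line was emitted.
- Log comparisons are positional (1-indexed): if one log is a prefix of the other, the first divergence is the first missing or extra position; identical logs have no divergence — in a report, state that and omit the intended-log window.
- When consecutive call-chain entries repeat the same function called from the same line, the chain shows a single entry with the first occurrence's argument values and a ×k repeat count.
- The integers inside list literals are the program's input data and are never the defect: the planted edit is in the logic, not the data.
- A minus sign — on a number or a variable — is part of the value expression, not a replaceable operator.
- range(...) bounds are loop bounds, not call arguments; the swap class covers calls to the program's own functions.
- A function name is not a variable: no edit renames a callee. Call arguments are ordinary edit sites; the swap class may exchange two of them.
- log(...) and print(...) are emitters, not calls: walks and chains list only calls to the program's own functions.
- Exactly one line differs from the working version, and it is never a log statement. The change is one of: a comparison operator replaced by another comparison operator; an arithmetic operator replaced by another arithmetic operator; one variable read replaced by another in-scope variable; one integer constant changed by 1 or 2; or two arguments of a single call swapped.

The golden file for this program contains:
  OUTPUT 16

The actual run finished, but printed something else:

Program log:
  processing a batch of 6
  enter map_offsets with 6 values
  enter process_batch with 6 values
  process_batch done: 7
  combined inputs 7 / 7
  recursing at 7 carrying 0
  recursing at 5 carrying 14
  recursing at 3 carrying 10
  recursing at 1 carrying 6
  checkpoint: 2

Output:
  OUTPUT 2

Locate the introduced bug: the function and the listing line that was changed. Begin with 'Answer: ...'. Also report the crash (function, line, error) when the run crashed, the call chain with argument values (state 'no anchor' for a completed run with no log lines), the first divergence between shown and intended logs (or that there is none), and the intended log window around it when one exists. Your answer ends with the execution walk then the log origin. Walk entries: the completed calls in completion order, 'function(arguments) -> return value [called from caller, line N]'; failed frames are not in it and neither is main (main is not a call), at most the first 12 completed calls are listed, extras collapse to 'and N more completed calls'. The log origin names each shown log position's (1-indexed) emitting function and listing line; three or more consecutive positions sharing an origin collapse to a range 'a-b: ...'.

Answer: the defect is in merge_totals at line 5.
Core observation: The earliest visible damage is log position 7 — 'recursing at 5 carrying 14' rather than the intended 'recursing at 5 carrying 7'.
Call chain: main.
First divergence: position 7 — the shown line 'recursing at 5 carrying 14' should read 'recursing at 5 carrying 7'.
Intended log window:
  5: combined inputs 7 / 7
  6: recursing at 7 carrying 0
  7: recursing at 5 carrying 7
  8: recursing at 3 carrying 12
Execution walk:
  process_batch([5, -1, 0, 2, 7, 2]) -> 7  [called from map_offsets, line 18]
  merge_totals(-1, 2) -> 2  [called from merge_totals, line 5]
  merge_totals(1, 6) -> 2  [called from merge_totals, line 5]
  merge_totals(3, 10) -> 2  [called from merge_totals, line 5]
  merge_totals(5, 14) -> 2  [called from merge_totals, line 5]
  merge_totals(7, 0) -> 2  [called from map_offsets, line 21]
  map_offsets([5, -1, 0, 2, 7, 2]) -> 2  [called from main, line 27]
Log line origins:
  1: logged in main at line 26
  2: logged in map_offsets at line 17
  3: logged in process_batch at line 8
  4: logged in process_batch at line 13
  5: logged in map_offsets at line 20
  6-9: logged in merge_totals at line 4
  10: logged in main at line 28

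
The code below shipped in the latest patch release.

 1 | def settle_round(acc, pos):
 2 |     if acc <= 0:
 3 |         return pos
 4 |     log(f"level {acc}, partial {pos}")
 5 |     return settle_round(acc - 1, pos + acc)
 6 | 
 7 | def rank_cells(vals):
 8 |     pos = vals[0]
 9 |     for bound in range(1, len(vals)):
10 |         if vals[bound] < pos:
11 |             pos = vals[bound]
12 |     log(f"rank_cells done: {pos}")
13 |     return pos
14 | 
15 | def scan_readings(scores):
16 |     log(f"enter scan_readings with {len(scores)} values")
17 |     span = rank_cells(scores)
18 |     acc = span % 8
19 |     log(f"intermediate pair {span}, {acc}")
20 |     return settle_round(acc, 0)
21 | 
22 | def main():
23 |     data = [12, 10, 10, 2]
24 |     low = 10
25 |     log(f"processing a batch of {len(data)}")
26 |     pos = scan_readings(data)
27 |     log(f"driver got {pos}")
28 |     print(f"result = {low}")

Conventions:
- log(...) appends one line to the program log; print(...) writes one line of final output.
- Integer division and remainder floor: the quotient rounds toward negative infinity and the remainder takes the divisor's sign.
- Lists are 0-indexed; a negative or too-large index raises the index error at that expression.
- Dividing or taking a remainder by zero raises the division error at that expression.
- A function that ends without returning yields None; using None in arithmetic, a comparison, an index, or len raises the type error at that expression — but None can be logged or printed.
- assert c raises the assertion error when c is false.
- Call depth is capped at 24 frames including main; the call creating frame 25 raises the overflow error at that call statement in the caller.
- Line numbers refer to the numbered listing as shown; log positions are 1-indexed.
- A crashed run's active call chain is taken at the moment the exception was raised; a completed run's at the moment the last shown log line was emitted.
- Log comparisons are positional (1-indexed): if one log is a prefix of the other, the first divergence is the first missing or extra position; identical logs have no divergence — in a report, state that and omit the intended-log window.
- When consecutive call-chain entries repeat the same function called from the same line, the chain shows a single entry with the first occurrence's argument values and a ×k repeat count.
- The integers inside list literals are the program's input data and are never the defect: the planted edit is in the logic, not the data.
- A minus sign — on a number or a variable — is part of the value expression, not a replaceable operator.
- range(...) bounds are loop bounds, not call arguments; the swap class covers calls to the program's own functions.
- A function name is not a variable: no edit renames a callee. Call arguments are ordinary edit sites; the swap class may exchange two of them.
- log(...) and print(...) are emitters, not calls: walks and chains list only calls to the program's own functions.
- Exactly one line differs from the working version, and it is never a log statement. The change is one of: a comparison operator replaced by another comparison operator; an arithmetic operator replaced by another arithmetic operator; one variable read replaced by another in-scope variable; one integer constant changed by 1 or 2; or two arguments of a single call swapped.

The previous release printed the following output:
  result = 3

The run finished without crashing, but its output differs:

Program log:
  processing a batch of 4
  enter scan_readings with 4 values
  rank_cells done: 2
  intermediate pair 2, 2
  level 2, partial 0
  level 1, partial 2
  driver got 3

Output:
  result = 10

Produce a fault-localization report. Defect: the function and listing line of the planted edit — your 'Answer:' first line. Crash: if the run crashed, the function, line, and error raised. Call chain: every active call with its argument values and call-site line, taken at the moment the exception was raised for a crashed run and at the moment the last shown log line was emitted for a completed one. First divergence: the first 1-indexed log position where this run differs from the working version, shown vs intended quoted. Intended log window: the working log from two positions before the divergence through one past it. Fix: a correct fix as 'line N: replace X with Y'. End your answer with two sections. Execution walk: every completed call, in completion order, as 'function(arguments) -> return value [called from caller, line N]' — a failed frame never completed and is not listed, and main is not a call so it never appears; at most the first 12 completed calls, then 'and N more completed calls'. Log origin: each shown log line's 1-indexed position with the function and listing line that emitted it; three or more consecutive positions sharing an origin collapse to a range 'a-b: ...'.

Answer: the defect is in main at line 28.
Core observation: The two runs log identically and part ways only at the printed values.
Call chain: main.
First divergence: there is none — every log position agrees.
Execution walk:
  rank_cells([12, 10, 10, 2]) -> 2  [called from scan_readings, line 17]
  settle_round(0, 3) -> 3  [called from settle_round, line 5]
  settle_round(1, 2) -> 3  [called from settle_round, line 5]
  settle_round(2, 0) -> 3  [called from scan_readings, line 20]
  scan_readings([12, 10, 10, 2]) -> 3  [called from main, line 26]
Log line origins:
  1 — main, line 25
  2 — scan_readings, line 16
  3 — rank_cells, line 12
  4 — scan_readings, line 19
  5 — settle_round, line 4
  6 — settle_round, line 4
  7 — main, line 27
A correct fix: line 28: replace `low` with `pos`.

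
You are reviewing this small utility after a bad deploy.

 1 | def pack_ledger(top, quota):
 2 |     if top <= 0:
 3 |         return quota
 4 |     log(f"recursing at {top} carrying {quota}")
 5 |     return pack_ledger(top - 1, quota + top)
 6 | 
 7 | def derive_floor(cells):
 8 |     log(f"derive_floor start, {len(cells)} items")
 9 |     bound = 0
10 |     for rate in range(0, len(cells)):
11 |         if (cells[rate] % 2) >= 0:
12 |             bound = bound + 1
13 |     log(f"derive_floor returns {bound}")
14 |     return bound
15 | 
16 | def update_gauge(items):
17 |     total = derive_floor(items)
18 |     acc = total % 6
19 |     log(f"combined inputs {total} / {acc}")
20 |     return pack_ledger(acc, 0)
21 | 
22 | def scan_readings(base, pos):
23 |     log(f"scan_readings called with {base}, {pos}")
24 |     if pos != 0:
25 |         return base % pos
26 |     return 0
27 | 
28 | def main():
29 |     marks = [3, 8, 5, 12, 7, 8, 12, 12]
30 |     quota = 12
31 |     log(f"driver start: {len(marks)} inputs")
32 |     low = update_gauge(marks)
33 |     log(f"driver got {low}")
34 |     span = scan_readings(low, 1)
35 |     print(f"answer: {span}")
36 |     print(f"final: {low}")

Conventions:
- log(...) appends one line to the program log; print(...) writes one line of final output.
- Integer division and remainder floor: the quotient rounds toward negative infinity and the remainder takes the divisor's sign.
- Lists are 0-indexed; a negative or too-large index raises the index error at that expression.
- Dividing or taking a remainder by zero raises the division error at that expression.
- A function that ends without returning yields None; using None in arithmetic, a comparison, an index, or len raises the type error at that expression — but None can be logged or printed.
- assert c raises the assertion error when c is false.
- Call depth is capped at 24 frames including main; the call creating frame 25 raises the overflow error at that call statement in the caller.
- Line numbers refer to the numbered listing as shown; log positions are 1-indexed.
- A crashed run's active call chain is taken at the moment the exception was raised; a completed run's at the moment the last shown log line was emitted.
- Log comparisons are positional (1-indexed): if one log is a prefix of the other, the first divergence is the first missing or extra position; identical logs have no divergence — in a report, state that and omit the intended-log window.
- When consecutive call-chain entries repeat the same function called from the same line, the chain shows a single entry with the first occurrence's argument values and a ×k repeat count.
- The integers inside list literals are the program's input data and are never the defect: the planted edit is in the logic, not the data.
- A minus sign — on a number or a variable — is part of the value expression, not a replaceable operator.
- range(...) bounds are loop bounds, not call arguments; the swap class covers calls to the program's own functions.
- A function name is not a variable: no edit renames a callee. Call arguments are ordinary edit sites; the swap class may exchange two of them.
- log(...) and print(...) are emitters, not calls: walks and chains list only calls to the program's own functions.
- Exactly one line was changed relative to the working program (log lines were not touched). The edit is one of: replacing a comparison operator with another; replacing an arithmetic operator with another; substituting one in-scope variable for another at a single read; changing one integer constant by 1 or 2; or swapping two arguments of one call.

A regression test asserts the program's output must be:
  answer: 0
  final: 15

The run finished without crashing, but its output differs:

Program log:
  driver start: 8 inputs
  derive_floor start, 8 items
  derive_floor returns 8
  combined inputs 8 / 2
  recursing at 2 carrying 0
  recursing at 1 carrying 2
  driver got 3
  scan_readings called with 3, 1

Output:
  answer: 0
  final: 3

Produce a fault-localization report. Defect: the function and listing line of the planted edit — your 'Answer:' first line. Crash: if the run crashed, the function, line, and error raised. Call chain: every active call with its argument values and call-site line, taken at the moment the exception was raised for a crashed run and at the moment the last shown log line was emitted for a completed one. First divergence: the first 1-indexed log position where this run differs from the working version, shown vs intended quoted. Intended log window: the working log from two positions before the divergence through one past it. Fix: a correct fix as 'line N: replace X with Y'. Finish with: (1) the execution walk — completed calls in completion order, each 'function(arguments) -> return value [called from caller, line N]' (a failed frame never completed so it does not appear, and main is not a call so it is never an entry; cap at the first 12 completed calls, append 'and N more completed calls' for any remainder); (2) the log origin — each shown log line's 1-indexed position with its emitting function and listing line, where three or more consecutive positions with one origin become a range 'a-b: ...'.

Answer: the defect is in derive_floor at line 11.
Core observation: Log line 3 is where behavior first shows: 'derive_floor returns 8' appears instead of 'derive_floor returns 5'.
Call chain: main -> scan_readings(3, 1) (called at line 34).
First divergence: position 3 — the shown line 'derive_floor returns 8' should read 'derive_floor returns 5'.
Intended log window:
  1: driver start: 8 inputs
  2: derive_floor start, 8 items
  3: derive_floor returns 5
  4: combined inputs 5 / 5
Execution walk:
  derive_floor([3, 8, 5, 12, 7, 8, 12, 12]) -> 8  [called from update_gauge, line 17]
  pack_ledger(0, 3) -> 3  [called from pack_ledger, line 5]
  pack_ledger(1, 2) -> 3  [called from pack_ledger, line 5]
  pack_ledger(2, 0) -> 3  [called from update_gauge, line 20]
  update_gauge([3, 8, 5, 12, 7, 8, 12, 12]) -> 3  [called from main, line 32]
  scan_readings(3, 1) -> 0  [called from main, line 34]
Origin of each log line:
  1 — main, line 31
  2 — derive_floor, line 8
  3 — derive_floor, line 13
  4 — update_gauge, line 19
  5 — pack_ledger, line 4
  6 — pack_ledger, line 4
  7 — main, line 33
  8 — scan_readings, line 23
A correct fix: line 11: replace `>=` with `==`.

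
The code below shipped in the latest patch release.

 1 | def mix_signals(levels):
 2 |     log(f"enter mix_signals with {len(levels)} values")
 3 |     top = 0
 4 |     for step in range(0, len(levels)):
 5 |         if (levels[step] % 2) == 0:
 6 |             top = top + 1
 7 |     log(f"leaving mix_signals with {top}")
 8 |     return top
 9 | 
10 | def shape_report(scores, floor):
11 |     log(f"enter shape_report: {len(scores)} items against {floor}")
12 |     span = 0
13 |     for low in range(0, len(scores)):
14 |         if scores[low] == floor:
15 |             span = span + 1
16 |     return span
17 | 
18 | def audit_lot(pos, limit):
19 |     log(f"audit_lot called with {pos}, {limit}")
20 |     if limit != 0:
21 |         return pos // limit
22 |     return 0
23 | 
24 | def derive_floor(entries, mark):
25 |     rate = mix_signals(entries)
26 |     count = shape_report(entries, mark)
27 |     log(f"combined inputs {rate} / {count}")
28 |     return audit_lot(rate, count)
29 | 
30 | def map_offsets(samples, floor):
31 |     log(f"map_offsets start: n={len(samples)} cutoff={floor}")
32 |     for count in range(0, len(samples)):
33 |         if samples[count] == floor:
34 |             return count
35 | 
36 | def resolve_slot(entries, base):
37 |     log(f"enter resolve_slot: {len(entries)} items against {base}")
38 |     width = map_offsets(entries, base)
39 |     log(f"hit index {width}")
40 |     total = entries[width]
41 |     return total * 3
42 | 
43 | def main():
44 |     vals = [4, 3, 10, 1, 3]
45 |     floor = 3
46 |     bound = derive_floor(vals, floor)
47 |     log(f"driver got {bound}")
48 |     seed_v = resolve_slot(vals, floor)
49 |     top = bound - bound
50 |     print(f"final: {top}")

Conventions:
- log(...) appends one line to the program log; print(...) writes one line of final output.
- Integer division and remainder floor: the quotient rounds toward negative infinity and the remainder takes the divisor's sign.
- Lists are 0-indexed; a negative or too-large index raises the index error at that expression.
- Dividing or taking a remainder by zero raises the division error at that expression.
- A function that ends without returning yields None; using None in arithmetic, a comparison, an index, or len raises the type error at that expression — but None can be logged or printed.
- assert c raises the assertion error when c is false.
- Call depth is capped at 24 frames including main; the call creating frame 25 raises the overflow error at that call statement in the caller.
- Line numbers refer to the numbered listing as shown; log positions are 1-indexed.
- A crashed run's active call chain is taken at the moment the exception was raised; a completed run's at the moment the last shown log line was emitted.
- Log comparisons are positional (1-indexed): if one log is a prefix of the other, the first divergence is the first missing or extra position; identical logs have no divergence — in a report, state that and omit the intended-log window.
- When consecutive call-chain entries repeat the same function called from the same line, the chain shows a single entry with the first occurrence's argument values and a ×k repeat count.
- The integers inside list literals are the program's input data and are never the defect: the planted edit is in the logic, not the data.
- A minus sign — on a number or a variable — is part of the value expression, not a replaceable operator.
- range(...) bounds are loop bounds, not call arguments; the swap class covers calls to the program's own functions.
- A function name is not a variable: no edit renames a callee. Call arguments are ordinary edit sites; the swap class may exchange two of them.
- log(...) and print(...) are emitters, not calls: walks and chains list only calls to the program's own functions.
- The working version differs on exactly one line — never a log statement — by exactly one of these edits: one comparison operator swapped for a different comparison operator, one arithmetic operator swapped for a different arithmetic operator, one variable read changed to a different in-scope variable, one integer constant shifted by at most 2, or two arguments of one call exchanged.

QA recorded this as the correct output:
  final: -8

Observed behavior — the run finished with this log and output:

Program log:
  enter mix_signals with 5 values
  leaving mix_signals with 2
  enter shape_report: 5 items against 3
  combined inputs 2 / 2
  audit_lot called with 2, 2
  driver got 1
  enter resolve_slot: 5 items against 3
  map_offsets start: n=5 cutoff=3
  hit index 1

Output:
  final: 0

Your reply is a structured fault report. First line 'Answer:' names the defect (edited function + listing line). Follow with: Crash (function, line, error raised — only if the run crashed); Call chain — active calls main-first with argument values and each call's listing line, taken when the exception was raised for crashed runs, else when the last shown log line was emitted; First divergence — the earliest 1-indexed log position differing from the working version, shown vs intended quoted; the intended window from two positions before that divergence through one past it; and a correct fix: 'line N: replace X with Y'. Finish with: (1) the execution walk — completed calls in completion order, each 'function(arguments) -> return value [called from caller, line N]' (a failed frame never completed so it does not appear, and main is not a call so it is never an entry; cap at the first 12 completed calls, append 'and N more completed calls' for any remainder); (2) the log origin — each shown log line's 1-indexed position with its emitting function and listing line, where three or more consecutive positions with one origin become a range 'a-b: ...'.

Answer: the defect is in main at line 49.
Key fact: The logs agree in full; only the final output differs.
Call chain: main -> resolve_slot([4, 3, 10, 1, 3], 3) (called at line 48).
First divergence: none; the two logs match at every position.
Execution walk:
  mix_signals([4, 3, 10, 1, 3]) -> 2  [called from derive_floor, line 25]
  shape_report([4, 3, 10, 1, 3], 3) -> 2  [called from derive_floor, line 26]
  audit_lot(2, 2) -> 1  [called from derive_floor, line 28]
  derive_floor([4, 3, 10, 1, 3], 3) -> 1  [called from main, line 46]
  map_offsets([4, 3, 10, 1, 3], 3) -> 1  [called from resolve_slot, line 38]
  resolve_slot([4, 3, 10, 1, 3], 3) -> 9  [called from main, line 48]
Log line origins:
  1: emitted by mix_signals (line 2)
  2: emitted by mix_signals (line 7)
  3: emitted by shape_report (line 11)
  4: emitted by derive_floor (line 27)
  5: emitted by audit_lot (line 19)
  6: emitted by main (line 47)
  7: emitted by resolve_slot (line 37)
  8: emitted by map_offsets (line 31)
  9: emitted by resolve_slot (line 39)
A correct fix: line 49: replace `bound - bound` with `bound - seed_v`.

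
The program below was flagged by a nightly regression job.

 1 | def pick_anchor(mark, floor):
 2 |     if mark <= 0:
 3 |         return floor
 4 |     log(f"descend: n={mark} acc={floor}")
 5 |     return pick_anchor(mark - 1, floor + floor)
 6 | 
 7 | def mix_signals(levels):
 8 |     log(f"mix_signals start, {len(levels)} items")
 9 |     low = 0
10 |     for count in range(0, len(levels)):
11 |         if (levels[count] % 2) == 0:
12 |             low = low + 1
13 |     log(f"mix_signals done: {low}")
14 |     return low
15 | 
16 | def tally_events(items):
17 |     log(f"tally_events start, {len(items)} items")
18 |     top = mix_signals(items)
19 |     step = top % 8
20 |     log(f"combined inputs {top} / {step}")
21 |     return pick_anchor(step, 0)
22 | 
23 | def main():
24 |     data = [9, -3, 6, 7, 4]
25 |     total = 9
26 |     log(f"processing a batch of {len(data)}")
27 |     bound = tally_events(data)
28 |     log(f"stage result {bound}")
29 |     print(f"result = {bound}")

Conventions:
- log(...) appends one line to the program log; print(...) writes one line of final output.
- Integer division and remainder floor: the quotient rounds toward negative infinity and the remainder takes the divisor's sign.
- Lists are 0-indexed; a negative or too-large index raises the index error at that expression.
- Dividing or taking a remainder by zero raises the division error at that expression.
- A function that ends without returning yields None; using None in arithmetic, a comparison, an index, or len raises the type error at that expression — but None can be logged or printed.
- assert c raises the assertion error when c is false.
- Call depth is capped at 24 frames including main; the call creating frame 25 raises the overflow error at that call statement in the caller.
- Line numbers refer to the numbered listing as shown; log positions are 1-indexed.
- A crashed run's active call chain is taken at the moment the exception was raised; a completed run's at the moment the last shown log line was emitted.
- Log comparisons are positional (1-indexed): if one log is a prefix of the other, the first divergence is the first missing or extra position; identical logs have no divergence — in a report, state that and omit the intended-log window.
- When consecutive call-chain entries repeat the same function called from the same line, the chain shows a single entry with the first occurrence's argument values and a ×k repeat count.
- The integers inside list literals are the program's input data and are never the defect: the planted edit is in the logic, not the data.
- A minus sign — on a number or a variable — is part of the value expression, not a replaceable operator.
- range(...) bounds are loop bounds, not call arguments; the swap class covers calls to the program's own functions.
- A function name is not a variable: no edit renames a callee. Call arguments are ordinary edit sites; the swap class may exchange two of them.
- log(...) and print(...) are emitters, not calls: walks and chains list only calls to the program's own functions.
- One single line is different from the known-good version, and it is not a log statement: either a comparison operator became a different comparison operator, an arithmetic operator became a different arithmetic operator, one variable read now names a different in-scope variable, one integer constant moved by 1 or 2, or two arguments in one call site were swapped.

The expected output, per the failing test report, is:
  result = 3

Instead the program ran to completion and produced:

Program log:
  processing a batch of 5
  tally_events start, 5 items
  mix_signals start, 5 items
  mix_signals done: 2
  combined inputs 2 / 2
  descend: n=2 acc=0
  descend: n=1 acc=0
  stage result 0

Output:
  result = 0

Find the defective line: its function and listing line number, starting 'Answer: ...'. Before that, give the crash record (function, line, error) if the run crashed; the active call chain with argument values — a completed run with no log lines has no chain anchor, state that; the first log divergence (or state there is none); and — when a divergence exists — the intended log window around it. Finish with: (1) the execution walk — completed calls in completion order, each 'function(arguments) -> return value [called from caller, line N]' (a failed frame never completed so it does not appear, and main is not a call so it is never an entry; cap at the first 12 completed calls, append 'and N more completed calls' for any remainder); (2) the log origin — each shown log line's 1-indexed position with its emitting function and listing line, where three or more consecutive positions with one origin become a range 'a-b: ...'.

Answer: the defect is in pick_anchor at line 5.
Key fact: At log position 7 the runs split — shown 'descend: n=1 acc=0', but the working version logs 'descend: n=1 acc=2'.
Call chain: main.
First divergence: position 7 — shown 'descend: n=1 acc=0', intended 'descend: n=1 acc=2'.
Intended log window:
  5: combined inputs 2 / 2
  6: descend: n=2 acc=0
  7: descend: n=1 acc=2
  8: stage result 3
Execution walk:
  mix_signals([9, -3, 6, 7, 4]) -> 2  [called from tally_events, line 18]
  pick_anchor(0, 0) -> 0  [called from pick_anchor, line 5]
  pick_anchor(1, 0) -> 0  [called from pick_anchor, line 5]
  pick_anchor(2, 0) -> 0  [called from tally_events, line 21]
  tally_events([9, -3, 6, 7, 4]) -> 0  [called from main, line 27]
Origin of each log line:
  1: logged in main at line 26
  2: logged in tally_events at line 17
  3: logged in mix_signals at line 8
  4: logged in mix_signals at line 13
  5: logged in tally_events at line 20
  6: logged in pick_anchor at line 4
  7: logged in pick_anchor at line 4
  8: logged in main at line 28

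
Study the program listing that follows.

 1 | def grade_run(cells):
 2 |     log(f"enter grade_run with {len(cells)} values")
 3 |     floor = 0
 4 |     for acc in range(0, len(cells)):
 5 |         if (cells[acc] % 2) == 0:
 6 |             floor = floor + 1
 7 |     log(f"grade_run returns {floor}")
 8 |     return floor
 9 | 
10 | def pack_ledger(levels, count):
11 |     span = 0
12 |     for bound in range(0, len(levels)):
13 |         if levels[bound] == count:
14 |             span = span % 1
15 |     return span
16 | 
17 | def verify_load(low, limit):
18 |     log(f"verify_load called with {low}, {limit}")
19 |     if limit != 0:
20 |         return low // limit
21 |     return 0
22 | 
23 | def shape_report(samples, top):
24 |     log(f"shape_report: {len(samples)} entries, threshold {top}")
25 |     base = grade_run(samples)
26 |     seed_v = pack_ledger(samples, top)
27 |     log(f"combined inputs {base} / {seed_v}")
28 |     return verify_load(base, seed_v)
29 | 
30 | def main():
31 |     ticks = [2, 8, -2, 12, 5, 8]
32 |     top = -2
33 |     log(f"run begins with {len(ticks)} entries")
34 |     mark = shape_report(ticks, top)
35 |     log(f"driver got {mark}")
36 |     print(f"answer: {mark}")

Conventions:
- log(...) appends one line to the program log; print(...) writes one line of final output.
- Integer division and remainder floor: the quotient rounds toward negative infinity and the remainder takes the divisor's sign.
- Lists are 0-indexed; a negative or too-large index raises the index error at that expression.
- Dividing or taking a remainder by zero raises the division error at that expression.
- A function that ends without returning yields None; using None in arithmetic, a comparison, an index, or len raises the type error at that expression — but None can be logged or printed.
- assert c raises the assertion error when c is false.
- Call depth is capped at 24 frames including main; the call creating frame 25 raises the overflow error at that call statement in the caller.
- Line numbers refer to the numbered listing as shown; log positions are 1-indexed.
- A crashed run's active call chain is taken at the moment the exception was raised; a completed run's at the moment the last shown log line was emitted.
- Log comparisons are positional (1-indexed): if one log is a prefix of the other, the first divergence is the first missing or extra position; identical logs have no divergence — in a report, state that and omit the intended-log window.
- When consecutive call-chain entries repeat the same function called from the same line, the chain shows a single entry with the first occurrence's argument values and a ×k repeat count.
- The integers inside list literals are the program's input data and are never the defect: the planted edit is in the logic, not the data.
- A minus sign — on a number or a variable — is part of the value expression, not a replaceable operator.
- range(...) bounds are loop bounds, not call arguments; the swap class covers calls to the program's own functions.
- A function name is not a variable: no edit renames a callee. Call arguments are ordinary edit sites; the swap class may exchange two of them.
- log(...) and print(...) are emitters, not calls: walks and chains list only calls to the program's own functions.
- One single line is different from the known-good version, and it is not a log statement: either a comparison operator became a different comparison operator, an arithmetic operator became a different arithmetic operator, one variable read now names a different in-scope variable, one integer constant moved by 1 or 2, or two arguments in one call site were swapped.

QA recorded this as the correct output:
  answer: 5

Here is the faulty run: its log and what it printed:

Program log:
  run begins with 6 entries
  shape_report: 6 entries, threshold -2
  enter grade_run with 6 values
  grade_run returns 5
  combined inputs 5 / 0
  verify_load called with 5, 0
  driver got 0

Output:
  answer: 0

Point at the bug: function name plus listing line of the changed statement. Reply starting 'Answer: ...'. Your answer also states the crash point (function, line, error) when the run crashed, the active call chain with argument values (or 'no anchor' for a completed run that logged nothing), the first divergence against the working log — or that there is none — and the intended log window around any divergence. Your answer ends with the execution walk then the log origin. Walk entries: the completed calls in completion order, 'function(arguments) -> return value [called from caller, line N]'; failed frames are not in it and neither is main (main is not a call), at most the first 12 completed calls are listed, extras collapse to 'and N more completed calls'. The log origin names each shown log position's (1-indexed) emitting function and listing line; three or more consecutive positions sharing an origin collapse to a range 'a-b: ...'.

Answer: the defect is in pack_ledger at line 14.
Key fact: The earliest visible damage is log position 5 — 'combined inputs 5 / 0' rather than the intended 'combined inputs 5 / 1'.
Call chain: main.
First divergence: position 5; shown 'combined inputs 5 / 0' vs intended 'combined inputs 5 / 1'.
Intended log window:
  3: enter grade_run with 6 values
  4: grade_run returns 5
  5: combined inputs 5 / 1
  6: verify_load called with 5, 1
Execution walk:
  grade_run([2, 8, -2, 12, 5, 8]) -> 5  [called from shape_report, line 25]
  pack_ledger([2, 8, -2, 12, 5, 8], -2) -> 0  [called from shape_report, line 26]
  verify_load(5, 0) -> 0  [called from shape_report, line 28]
  shape_report([2, 8, -2, 12, 5, 8], -2) -> 0  [called from main, line 34]
Log line origins:
  1 — main, line 33
  2 — shape_report, line 24
  3 — grade_run, line 2
  4 — grade_run, line 7
  5 — shape_report, line 27
  6 — verify_load, line 18
  7 — main, line 35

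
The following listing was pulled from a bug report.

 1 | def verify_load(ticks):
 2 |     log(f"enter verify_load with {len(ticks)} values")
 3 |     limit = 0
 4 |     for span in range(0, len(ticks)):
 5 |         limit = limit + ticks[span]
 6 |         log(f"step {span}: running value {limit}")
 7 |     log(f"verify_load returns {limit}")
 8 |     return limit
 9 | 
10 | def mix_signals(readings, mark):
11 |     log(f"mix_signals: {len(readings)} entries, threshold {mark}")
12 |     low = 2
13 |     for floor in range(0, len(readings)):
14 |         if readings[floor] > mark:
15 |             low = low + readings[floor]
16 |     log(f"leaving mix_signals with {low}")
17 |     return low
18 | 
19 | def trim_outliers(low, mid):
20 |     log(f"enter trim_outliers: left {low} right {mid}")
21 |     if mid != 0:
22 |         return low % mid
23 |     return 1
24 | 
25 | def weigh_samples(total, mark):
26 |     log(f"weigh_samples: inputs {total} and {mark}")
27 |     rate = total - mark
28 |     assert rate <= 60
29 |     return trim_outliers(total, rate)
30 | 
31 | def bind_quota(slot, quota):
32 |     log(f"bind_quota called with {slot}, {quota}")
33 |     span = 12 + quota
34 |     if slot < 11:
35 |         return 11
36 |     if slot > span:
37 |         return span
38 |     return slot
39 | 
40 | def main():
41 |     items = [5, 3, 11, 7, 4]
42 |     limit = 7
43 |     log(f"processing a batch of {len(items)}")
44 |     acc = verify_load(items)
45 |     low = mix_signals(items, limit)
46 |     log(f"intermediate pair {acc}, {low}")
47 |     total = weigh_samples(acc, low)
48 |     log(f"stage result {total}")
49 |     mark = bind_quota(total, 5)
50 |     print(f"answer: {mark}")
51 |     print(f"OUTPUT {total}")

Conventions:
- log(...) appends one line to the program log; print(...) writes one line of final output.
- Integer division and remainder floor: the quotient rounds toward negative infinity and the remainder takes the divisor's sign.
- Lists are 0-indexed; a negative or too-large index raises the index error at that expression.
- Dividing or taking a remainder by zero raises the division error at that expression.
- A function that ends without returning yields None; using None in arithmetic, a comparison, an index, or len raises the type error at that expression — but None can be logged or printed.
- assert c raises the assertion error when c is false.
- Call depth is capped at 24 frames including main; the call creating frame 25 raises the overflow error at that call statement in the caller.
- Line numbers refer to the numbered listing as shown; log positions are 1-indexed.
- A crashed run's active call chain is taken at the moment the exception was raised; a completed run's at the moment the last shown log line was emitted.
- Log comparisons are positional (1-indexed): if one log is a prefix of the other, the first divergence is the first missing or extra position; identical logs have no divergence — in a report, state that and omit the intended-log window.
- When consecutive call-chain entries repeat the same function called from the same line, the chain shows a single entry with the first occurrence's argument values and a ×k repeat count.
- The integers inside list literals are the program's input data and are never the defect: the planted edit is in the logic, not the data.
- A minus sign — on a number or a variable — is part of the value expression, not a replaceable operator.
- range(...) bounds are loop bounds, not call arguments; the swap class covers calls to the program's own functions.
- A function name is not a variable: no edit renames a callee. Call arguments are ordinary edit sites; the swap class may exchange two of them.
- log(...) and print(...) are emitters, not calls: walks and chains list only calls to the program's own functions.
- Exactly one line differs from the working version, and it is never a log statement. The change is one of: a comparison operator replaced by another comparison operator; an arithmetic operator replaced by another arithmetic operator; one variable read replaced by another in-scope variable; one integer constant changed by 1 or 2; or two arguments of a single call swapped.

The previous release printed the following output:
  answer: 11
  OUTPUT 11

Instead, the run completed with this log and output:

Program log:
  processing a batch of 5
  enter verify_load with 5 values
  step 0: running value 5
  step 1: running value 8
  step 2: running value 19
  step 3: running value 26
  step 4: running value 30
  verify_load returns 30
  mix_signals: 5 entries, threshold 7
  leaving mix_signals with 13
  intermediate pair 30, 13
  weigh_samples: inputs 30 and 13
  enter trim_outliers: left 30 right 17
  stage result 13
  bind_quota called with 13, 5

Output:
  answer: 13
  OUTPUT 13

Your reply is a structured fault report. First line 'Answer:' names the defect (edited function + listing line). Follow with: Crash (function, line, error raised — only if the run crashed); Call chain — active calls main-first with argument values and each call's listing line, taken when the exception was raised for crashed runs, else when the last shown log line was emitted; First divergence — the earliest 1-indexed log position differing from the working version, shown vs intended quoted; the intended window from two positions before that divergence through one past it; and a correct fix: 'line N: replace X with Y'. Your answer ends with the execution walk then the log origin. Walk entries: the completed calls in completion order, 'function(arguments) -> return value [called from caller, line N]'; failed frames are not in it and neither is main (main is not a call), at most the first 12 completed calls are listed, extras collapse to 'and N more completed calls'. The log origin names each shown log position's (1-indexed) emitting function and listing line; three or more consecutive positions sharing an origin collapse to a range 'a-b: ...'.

Answer: the defect is in mix_signals at line 12.
The tell: Everything matches until log position 10, which reads 'leaving mix_signals with 13' in place of 'leaving mix_signals with 11'.
Call chain: main -> bind_quota(13, 5) (called at line 49).
First divergence: position 10 — shown 'leaving mix_signals with 13', intended 'leaving mix_signals with 11'.
Intended log window:
  8: verify_load returns 30
  9: mix_signals: 5 entries, threshold 7
  10: leaving mix_signals with 11
  11: intermediate pair 30, 11
Execution walk:
  verify_load([5, 3, 11, 7, 4]) -> 30  [called from main, line 44]
  mix_signals([5, 3, 11, 7, 4], 7) -> 13  [called from main, line 45]
  trim_outliers(30, 17) -> 13  [called from weigh_samples, line 29]
  weigh_samples(30, 13) -> 13  [called from main, line 47]
  bind_quota(13, 5) -> 13  [called from main, line 49]
Log origins:
  1: logged in main at line 43
  2: logged in verify_load at line 2
  3-7: logged in verify_load at line 6
  8: logged in verify_load at line 7
  9: logged in mix_signals at line 11
  10: logged in mix_signals at line 16
  11: logged in main at line 46
  12: logged in weigh_samples at line 26
  13: logged in trim_outliers at line 20
  14: logged in main at line 48
  15: logged in bind_quota at line 32
A correct fix: line 12: replace `2` with `0`.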